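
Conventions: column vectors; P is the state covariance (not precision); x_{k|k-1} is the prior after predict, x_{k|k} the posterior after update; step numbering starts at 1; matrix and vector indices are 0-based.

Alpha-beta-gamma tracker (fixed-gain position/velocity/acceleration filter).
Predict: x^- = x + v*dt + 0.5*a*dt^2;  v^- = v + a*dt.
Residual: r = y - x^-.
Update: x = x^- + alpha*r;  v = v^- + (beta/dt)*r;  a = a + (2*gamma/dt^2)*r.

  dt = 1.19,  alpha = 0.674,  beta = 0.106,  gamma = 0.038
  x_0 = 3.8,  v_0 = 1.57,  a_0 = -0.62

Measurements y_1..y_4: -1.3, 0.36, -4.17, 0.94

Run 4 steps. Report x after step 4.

x_post = -1.5893

step 1: x_pred=5.2293  r=-6.5293  x^+=0.8286  v^+=0.2506  a^+=-0.9704
step 2: x_pred=0.4397  r=-0.0797  x^+=0.3860  v^+=-0.9113  a^+=-0.9747
step 3: x_pred=-1.3886  r=-2.7814  x^+=-3.2633  v^+=-2.3189  a^+=-1.1240
step 4: x_pred=-6.8186  r=7.7586  x^+=-1.5893  v^+=-2.9654  a^+=-0.7076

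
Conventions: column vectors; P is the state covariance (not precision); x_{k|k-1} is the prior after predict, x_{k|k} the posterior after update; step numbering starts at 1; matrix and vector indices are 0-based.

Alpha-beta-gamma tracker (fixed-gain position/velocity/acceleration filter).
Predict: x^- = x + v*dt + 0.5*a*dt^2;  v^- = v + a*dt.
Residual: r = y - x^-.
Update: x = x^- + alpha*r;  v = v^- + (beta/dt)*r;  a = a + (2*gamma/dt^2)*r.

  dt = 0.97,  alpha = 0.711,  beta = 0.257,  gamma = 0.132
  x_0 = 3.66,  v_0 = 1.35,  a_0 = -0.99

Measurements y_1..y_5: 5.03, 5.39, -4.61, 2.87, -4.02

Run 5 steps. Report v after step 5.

v_post = -4.6769

step 1: x_pred=4.5038  r=0.5262  x^+=4.8779  v^+=0.5291  a^+=-0.8423
step 2: x_pred=4.9949  r=0.3951  x^+=5.2758  v^+=-0.1833  a^+=-0.7315
step 3: x_pred=4.7539  r=-9.3639  x^+=-1.9038  v^+=-3.3738  a^+=-3.3588
step 4: x_pred=-6.7565  r=9.6265  x^+=0.0879  v^+=-4.0813  a^+=-0.6578
step 5: x_pred=-4.1804  r=0.1604  x^+=-4.0664  v^+=-4.6769  a^+=-0.6128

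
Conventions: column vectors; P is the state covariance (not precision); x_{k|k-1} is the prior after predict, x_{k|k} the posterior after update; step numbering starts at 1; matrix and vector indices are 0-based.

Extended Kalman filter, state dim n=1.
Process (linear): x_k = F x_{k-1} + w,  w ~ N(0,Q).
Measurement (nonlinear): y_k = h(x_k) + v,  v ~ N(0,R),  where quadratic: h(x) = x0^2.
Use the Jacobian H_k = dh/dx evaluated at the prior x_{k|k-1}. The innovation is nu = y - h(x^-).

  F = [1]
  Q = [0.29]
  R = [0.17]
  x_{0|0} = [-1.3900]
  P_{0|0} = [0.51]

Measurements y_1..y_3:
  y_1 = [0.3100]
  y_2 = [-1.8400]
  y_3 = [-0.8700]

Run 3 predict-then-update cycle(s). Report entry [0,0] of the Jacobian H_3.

H_jac[0,0] = 0.9019

step 1: x^-=[-1.3900]  P^-=[0.8000]  H_jac=[-2.7800]  S=[6.3527]  K=[-0.3501]  nu=[-1.6221]  x^+=[-0.8221]  P^+=[0.0214]
step 2: x^-=[-0.8221]  P^-=[0.3114]  H_jac=[-1.6443]  S=[1.0119]  K=[-0.5060]  nu=[-2.5159]  x^+=[0.4509]  P^+=[0.0523]
step 3: x^-=[0.4509]  P^-=[0.3423]  H_jac=[0.9019]  S=[0.4484]  K=[0.6885]  nu=[-1.0733]  x^+=[-0.2880]  P^+=[0.1298]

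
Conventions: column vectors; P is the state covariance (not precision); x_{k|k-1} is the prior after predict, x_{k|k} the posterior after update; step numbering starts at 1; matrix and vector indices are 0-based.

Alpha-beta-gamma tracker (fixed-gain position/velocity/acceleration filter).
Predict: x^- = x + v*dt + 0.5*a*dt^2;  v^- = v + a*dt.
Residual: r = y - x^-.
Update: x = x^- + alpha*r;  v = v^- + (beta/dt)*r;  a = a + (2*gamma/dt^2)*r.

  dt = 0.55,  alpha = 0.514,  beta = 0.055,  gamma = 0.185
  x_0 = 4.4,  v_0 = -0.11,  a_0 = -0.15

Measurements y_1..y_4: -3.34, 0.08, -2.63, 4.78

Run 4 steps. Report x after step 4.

x_post = -2.3852

step 1: x_pred=4.3168  r=-7.6568  x^+=0.3812  v^+=-0.9582  a^+=-9.5154
step 2: x_pred=-1.5850  r=1.6650  x^+=-0.7292  v^+=-6.0251  a^+=-7.4788
step 3: x_pred=-5.1742  r=2.5442  x^+=-3.8665  v^+=-9.8841  a^+=-4.3670
step 4: x_pred=-9.9632  r=14.7432  x^+=-2.3852  v^+=-10.8116  a^+=13.6661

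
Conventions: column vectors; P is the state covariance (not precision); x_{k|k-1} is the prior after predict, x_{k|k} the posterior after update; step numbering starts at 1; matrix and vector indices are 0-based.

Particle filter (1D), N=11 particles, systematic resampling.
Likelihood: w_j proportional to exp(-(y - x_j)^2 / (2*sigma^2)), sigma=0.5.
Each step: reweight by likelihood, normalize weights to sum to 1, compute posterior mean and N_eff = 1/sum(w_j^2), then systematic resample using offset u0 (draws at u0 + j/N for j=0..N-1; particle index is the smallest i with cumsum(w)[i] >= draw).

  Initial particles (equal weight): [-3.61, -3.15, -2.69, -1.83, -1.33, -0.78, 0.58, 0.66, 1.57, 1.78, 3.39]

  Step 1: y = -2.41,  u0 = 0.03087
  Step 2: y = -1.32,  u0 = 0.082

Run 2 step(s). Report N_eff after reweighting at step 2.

N_eff = 3.4897

step 1: w=[0.0302, 0.1800, 0.4602, 0.2747, 0.0522, 0.0027, 0.0000, 0.0000, 0.0000, 0.0000, 0.0000]  mean=-2.4883  Neff=3.0933  idx=[1, 1, 2, 2, 2, 2, 2, 2, 3, 3, 3]
step 2: w=[0.0006, 0.0006, 0.0122, 0.0122, 0.0122, 0.0122, 0.0122, 0.0122, 0.3086, 0.3086, 0.3086]  mean=-1.8945  Neff=3.4897  idx=[8, 8, 8, 8, 9, 9, 9, 10, 10, 10, 10]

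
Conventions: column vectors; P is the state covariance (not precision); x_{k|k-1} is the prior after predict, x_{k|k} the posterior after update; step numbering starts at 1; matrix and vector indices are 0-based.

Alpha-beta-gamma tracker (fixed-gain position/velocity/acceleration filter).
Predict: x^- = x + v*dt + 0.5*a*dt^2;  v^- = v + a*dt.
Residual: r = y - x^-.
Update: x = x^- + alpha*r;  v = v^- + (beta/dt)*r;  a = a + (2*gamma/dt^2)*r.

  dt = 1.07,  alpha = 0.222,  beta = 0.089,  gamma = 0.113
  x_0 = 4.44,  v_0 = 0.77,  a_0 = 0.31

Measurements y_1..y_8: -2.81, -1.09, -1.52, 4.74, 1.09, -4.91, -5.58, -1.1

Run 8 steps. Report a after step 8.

a_post = 5.0512

step 1: x_pred=5.4414  r=-8.2514  x^+=3.6096  v^+=0.4154  a^+=-1.3188
step 2: x_pred=3.2991  r=-4.3891  x^+=2.3247  v^+=-1.3608  a^+=-2.1852
step 3: x_pred=-0.3823  r=-1.1377  x^+=-0.6349  v^+=-3.7936  a^+=-2.4098
step 4: x_pred=-6.0735  r=10.8135  x^+=-3.6729  v^+=-5.4726  a^+=-0.2752
step 5: x_pred=-9.6861  r=10.7761  x^+=-7.2938  v^+=-4.8708  a^+=1.8520
step 6: x_pred=-11.4454  r=6.5354  x^+=-9.9945  v^+=-2.3456  a^+=3.1420
step 7: x_pred=-10.7056  r=5.1256  x^+=-9.5677  v^+=1.4427  a^+=4.1538
step 8: x_pred=-5.6462  r=4.5462  x^+=-4.6369  v^+=6.2654  a^+=5.0512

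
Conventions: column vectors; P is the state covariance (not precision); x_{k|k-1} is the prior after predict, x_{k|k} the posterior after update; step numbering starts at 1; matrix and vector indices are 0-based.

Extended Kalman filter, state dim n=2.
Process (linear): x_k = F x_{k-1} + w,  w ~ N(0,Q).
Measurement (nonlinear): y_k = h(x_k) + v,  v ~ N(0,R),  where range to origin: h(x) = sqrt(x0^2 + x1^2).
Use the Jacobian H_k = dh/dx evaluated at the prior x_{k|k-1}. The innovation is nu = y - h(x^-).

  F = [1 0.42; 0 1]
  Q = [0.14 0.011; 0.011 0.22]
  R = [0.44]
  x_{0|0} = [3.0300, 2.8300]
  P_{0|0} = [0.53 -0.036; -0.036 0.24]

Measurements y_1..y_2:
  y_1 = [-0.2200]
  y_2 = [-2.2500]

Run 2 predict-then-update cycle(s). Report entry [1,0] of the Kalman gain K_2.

step 1: x^-=[4.2186, 2.8300]  P^-=[0.6821 0.0758; 0.0758 0.4600]  H_jac=[0.8304 0.5571]  S=[1.1233]  K=[0.5419; 0.2842]  nu=[-5.2999]  x^+=[1.3468, 1.3239]  P^+=[0.3523 -0.0972; -0.0972 0.3693]
step 2: x^-=[1.9028, 1.3239]  P^-=[0.4758 0.0689; 0.0689 0.5893]  H_jac=[0.8209 0.5711]  S=[1.0175]  K=[0.4226; 0.3864]  nu=[-4.5681]  x^+=[-0.0275, -0.4412]  P^+=[0.2941 -0.0972; -0.0972 0.4374]

K[1,0] = 0.3864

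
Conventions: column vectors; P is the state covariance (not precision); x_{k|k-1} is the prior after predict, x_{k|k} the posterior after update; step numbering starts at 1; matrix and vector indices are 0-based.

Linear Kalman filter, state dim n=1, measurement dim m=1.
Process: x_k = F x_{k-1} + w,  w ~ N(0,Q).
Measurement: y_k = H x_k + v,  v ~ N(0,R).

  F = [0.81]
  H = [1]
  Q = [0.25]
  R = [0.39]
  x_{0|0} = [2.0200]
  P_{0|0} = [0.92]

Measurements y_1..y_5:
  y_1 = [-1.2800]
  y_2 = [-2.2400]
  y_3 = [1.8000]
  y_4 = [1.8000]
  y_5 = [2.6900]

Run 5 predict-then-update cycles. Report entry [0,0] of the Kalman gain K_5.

K[0,0] = 0.4907

step 1: x^-=[1.6362]  P^-=[0.8536]  S=[1.2436]  K=[0.6864]  nu=[-2.9162]  x^+=[-0.3655]  P^+=[0.2677]
step 2: x^-=[-0.2960]  P^-=[0.4256]  S=[0.8156]  K=[0.5218]  nu=[-1.9440]  x^+=[-1.3105]  P^+=[0.2035]
step 3: x^-=[-1.0615]  P^-=[0.3835]  S=[0.7735]  K=[0.4958]  nu=[2.8615]  x^+=[0.3573]  P^+=[0.1934]
step 4: x^-=[0.2894]  P^-=[0.3769]  S=[0.7669]  K=[0.4914]  nu=[1.5106]  x^+=[1.0318]  P^+=[0.1917]
step 5: x^-=[0.8357]  P^-=[0.3757]  S=[0.7657]  K=[0.4907]  nu=[1.8543]  x^+=[1.7456]  P^+=[0.1914]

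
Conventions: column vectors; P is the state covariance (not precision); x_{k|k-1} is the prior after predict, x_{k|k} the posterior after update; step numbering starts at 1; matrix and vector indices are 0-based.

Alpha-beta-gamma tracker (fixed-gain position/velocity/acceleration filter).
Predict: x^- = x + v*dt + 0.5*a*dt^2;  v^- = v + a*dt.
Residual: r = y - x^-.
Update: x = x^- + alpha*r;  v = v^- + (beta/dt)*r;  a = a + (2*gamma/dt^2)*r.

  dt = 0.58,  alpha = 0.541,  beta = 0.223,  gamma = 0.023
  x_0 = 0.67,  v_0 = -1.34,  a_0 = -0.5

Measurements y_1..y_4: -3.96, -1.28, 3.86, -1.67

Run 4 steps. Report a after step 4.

step 1: x_pred=-0.1913  r=-3.7687  x^+=-2.2302  v^+=-3.0790  a^+=-1.0153
step 2: x_pred=-4.1868  r=2.9068  x^+=-2.6142  v^+=-2.5503  a^+=-0.6179
step 3: x_pred=-4.1973  r=8.0573  x^+=0.1617  v^+=0.1892  a^+=0.4839
step 4: x_pred=0.3529  r=-2.0229  x^+=-0.7415  v^+=-0.3078  a^+=0.2073

a_post = 0.2073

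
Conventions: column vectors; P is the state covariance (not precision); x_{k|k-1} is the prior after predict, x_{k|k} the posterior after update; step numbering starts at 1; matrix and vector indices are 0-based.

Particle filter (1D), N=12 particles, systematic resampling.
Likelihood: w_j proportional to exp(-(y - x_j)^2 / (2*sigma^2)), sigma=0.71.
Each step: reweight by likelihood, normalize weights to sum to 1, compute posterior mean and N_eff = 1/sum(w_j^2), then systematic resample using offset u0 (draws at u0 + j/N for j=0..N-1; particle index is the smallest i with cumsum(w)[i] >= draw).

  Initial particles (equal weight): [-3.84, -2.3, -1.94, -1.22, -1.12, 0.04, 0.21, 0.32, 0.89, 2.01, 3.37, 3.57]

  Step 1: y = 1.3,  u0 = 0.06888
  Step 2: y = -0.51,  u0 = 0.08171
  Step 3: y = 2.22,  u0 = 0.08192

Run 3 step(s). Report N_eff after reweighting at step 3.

step 1: w=[0.0000, 0.0000, 0.0000, 0.0008, 0.0013, 0.0871, 0.1294, 0.1622, 0.3558, 0.2550, 0.0060, 0.0025]  mean=0.9386  Neff=4.1272  idx=[5, 6, 7, 7, 8, 8, 8, 8, 8, 9, 9, 9]
step 2: w=[0.2413, 0.1948, 0.1645, 0.1645, 0.0466, 0.0466, 0.0466, 0.0466, 0.0466, 0.0006, 0.0006, 0.0006]  mean=0.3669  Neff=6.2050  idx=[0, 0, 1, 1, 1, 2, 2, 3, 3, 5, 7, 9]
step 3: w=[0.0060, 0.0060, 0.0122, 0.0122, 0.0122, 0.0187, 0.0187, 0.0187, 0.0187, 0.1163, 0.1163, 0.6437]  mean=1.5330  Neff=2.2558  idx=[6, 9, 10, 10, 11, 11, 11, 11, 11, 11, 11, 11]

N_eff = 2.2558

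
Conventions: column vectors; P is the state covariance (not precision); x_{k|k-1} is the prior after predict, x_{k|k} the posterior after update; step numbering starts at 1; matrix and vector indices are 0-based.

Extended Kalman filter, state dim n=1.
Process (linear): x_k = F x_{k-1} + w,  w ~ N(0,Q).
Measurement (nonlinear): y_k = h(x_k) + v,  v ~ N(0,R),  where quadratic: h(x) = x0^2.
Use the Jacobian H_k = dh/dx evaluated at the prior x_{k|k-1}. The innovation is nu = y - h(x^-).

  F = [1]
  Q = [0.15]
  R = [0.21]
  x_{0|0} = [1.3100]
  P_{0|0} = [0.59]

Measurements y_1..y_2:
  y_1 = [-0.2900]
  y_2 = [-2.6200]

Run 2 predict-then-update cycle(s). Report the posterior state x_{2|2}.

x_post = [-0.7862]

step 1: x^-=[1.3100]  P^-=[0.7400]  H_jac=[2.6200]  S=[5.2897]  K=[0.3665]  nu=[-2.0061]  x^+=[0.5747]  P^+=[0.0294]
step 2: x^-=[0.5747]  P^-=[0.1794]  H_jac=[1.1494]  S=[0.4470]  K=[0.4613]  nu=[-2.9503]  x^+=[-0.7862]  P^+=[0.0843]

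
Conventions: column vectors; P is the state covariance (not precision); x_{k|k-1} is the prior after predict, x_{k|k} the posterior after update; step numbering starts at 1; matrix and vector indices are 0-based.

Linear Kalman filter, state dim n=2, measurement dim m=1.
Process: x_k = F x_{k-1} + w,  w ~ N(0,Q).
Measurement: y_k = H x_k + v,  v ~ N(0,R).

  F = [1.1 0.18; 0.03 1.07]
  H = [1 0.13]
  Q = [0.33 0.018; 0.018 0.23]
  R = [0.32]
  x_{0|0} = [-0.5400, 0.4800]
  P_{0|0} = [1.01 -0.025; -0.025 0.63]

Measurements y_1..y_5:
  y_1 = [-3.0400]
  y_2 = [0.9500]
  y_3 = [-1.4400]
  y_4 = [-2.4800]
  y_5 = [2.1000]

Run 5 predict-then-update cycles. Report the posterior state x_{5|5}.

step 1: x^-=[-0.5076, 0.4974]  P^-=[1.5626 0.1431; 0.1431 0.9506]  S=[1.9359]  K=[0.8168; 0.1378]  nu=[-2.5971]  x^+=[-2.6289, 0.1396]  P^+=[0.2711 -0.0747; -0.0747 0.9139]
step 2: x^-=[-2.8666, 0.0705]  P^-=[0.6580 0.1146; 0.1146 1.2717]  S=[1.0293]  K=[0.6538; 0.2720]  nu=[3.8074]  x^+=[-0.3774, 1.1060]  P^+=[0.2181 -0.0684; -0.0684 1.1956]
step 3: x^-=[-0.2161, 1.1721]  P^-=[0.6055 0.1746; 0.1746 1.5946]  S=[0.9979]  K=[0.6296; 0.3827]  nu=[-1.3763]  x^+=[-1.0826, 0.6454]  P^+=[0.2100 -0.0658; -0.0658 1.4485]
step 4: x^-=[-1.0747, 0.6581]  P^-=[0.6050 0.2261; 0.2261 1.8843]  S=[1.0156]  K=[0.6246; 0.4638]  nu=[-1.4909]  x^+=[-2.0059, -0.0334]  P^+=[0.2087 -0.0682; -0.0682 1.6659]
step 5: x^-=[-2.2125, -0.0959]  P^-=[0.6096 0.2652; 0.2652 2.1331]  S=[1.0345]  K=[0.6225; 0.5243]  nu=[4.3250]  x^+=[0.4799, 2.1719]  P^+=[0.2086 -0.0725; -0.0725 1.8486]

x_post = [0.4799, 2.1719]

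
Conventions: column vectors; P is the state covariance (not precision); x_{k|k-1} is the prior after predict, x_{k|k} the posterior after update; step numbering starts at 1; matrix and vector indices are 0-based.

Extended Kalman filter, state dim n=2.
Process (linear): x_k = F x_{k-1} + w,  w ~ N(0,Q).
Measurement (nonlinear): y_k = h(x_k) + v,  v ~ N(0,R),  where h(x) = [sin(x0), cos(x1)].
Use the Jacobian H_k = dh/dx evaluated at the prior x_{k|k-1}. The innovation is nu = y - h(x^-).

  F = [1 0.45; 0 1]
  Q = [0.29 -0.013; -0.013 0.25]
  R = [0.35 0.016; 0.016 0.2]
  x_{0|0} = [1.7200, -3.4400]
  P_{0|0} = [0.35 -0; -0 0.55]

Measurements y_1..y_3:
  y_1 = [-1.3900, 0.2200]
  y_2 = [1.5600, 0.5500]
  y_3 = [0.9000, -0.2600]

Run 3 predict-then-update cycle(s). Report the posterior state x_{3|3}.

x_post = [-5.7645, -4.6450]

step 1: x^-=[0.1720, -3.4400]  P^-=[0.7514 0.2345; 0.2345 0.8000]  H_jac=[0.9852 0.0000; 0.0000 -0.2940]  S=[1.0794 -0.0519; -0.0519 0.2691]  K=[0.6798 -0.1250; 0.1736 -0.8404]  nu=[-1.5612, 1.1758]  x^+=[-1.0363, -4.6992]  P^+=[0.2395 0.0480; 0.0480 0.5622]
step 2: x^-=[-3.1509, -4.6992]  P^-=[0.6866 0.2880; 0.2880 0.8122]  H_jac=[-1.0000 0.0000; 0.0000 -0.9999]  S=[1.0365 0.3040; 0.3040 1.0121]  K=[-0.6348 -0.0939; -0.0466 -0.7885]  nu=[1.5507, 0.5632]  x^+=[-4.1882, -5.2156]  P^+=[0.2237 0.0289; 0.0289 0.1585]
step 3: x^-=[-6.5352, -5.2156]  P^-=[0.5718 0.0872; 0.0872 0.4085]  H_jac=[0.9684 0.0000; 0.0000 -0.8761]  S=[0.8863 -0.0580; -0.0580 0.5135]  K=[0.6197 -0.0788; 0.0501 -0.6912]  nu=[1.1494, -0.7422]  x^+=[-5.7645, -4.6450]  P^+=[0.2227 0.0067; 0.0067 0.1569]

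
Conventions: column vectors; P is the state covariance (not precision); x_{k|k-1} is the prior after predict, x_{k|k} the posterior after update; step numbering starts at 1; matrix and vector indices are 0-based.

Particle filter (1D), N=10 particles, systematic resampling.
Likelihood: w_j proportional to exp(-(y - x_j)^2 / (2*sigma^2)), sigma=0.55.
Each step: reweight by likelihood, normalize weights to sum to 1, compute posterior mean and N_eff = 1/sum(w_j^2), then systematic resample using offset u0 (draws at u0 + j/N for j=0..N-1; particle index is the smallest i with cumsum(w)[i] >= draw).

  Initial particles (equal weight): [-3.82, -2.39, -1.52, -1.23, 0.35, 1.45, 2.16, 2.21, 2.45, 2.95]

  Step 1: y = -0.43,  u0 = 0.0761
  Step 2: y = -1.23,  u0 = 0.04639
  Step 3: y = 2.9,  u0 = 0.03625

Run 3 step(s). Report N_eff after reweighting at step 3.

N_eff = 8.0660

step 1: w=[0.0000, 0.0020, 0.1635, 0.4047, 0.4264, 0.0034, 0.0000, 0.0000, 0.0000, 0.0000]  mean=-0.5970  Neff=2.6861  idx=[2, 3, 3, 3, 3, 4, 4, 4, 4, 4]
step 2: w=[0.1758, 0.2020, 0.2020, 0.2020, 0.2020, 0.0033, 0.0033, 0.0033, 0.0033, 0.0033]  mean=-1.2552  Neff=5.1511  idx=[0, 0, 1, 1, 2, 2, 3, 3, 4, 4]
step 3: w=[0.0021, 0.0021, 0.1245, 0.1245, 0.1245, 0.1245, 0.1245, 0.1245, 0.1245, 0.1245]  mean=-1.2312  Neff=8.0660  idx=[2, 3, 3, 4, 5, 6, 7, 7, 8, 9]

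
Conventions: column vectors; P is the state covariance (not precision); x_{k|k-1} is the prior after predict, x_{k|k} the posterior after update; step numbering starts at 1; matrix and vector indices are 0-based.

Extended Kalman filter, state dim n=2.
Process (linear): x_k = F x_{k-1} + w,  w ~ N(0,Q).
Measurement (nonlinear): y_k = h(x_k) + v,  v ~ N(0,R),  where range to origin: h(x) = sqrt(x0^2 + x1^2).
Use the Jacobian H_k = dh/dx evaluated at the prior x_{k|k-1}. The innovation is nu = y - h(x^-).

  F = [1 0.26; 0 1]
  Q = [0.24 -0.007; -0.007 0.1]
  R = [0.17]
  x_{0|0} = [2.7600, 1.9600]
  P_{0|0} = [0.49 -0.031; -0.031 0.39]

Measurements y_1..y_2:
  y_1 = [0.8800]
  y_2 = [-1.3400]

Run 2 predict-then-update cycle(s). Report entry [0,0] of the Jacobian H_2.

H_jac[0,0] = 0.8134

step 1: x^-=[3.2696, 1.9600]  P^-=[0.7402 0.0634; 0.0634 0.4900]  H_jac=[0.8577 0.5142]  S=[0.9000]  K=[0.7417; 0.3403]  nu=[-2.9321]  x^+=[1.0950, 0.9621]  P^+=[0.2452 -0.1638; -0.1638 0.3857]
step 2: x^-=[1.3451, 0.9621]  P^-=[0.4261 -0.0705; -0.0705 0.4857]  H_jac=[0.8134 0.5817]  S=[0.5496]  K=[0.5560; 0.4099]  nu=[-2.9938]  x^+=[-0.3194, -0.2650]  P^+=[0.2562 -0.1957; -0.1957 0.3934]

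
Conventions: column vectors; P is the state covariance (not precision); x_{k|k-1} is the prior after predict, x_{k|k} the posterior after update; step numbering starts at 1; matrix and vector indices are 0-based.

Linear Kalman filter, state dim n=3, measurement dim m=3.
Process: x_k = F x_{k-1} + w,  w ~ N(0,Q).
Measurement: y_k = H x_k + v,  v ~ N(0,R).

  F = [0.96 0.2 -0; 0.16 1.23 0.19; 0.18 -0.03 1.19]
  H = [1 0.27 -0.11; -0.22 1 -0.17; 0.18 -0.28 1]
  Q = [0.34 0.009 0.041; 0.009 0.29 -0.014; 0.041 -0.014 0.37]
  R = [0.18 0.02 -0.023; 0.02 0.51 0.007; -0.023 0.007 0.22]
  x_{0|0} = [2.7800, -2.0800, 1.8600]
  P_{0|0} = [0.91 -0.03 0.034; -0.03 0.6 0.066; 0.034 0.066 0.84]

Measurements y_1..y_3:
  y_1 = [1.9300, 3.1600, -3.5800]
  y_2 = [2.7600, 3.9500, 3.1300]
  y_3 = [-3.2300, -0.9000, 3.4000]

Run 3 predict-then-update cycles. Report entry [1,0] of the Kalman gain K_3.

step 1: x^-=[2.2528, -1.7602, 2.7762]  P^-=[1.1911 0.2687 0.2490; 0.2687 1.2725 0.2774; 0.2490 0.2774 1.5997]  S=[1.5571 0.3046 0.1845; 0.3046 1.6924 -0.3753; 0.1845 -0.3753 1.8653]  K=[0.8107 -0.1451 0.0987; 0.2315 0.6685 0.0952; -0.0432 0.1736 0.8792]  nu=[0.4578, 5.8878, -7.2546]  x^+=[1.0536, 1.5910, -2.5999]  P^+=[0.1454 -0.0307 -0.0327; -0.0307 0.3611 0.1269; -0.0327 0.1269 0.2371]
step 2: x^-=[1.3297, 1.6316, -2.9519]  P^-=[0.4767 0.0818 0.0566; 0.0818 0.8938 0.2015; 0.0566 0.2015 0.6880]  S=[0.7499 0.2066 0.0167; 0.2066 1.3465 -0.1624; 0.0167 -0.1624 0.8928]  K=[0.6870 -0.1177 0.0996; 0.2354 0.5968 0.0661; -0.0094 0.1449 0.7454]  nu=[0.6651, 2.1091, 6.2994]  x^+=[2.1656, 3.4631, 2.0427]  P^+=[0.1226 -0.0225 -0.0231; -0.0225 0.3229 0.1078; -0.0231 0.1078 0.1995]
step 3: x^-=[2.7716, 4.9943, 2.7168]  P^-=[0.4572 0.0798 0.0593; 0.0798 0.8290 0.1698; 0.0593 0.1698 0.6395]  S=[0.7253 0.1951 0.0171; 0.1951 1.2912 -0.1696; 0.0171 -0.1696 0.8575]  K=[0.6790 -0.1130 0.1033; 0.2363 0.5774 0.0536; -0.0051 0.1338 0.7293]  nu=[-7.0512, -4.8227, 1.5827]  x^+=[-1.3081, 0.6285, 3.2619]  P^+=[0.1208 -0.0203 -0.0211; -0.0203 0.3124 0.1015; -0.0211 0.1015 0.1937]

K[1,0] = 0.2363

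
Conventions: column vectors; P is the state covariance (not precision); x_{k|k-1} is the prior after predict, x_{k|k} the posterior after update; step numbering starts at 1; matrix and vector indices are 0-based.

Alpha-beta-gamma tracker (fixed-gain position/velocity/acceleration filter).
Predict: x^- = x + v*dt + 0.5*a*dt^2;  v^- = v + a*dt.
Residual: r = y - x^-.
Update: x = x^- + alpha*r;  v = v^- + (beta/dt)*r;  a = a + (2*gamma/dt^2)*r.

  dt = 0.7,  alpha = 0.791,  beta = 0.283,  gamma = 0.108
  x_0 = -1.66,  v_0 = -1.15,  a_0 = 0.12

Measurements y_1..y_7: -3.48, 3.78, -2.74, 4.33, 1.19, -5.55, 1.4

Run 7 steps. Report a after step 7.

a_post = -1.2836

step 1: x_pred=-2.4356  r=-1.0444  x^+=-3.2617  v^+=-1.4882  a^+=-0.3404
step 2: x_pred=-4.3869  r=8.1669  x^+=2.0731  v^+=1.5752  a^+=3.2597
step 3: x_pred=3.9744  r=-6.7144  x^+=-1.3367  v^+=1.1425  a^+=0.2999
step 4: x_pred=-0.4635  r=4.7935  x^+=3.3282  v^+=3.2903  a^+=2.4129
step 5: x_pred=6.2226  r=-5.0326  x^+=2.2418  v^+=2.9448  a^+=0.1945
step 6: x_pred=4.3508  r=-9.9008  x^+=-3.4807  v^+=-0.9218  a^+=-4.1700
step 7: x_pred=-5.1477  r=6.5477  x^+=0.0315  v^+=-1.1937  a^+=-1.2836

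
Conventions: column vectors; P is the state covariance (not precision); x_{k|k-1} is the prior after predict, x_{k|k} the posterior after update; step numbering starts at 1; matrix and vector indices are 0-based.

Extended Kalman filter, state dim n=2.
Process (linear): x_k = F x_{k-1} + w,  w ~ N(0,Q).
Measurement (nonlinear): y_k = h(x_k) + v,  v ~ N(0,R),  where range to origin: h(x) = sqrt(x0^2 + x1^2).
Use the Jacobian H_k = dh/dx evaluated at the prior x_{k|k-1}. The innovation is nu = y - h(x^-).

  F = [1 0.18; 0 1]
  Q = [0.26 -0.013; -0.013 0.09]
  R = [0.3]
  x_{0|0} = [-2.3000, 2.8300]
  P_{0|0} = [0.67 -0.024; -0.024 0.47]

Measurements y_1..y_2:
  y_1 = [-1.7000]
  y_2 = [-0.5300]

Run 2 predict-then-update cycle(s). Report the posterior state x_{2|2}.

x_post = [-0.2459, -0.0623]

step 1: x^-=[-1.7906, 2.8300]  P^-=[0.9366 0.0476; 0.0476 0.5600]  H_jac=[-0.5347 0.8451]  S=[0.9246]  K=[-0.4981; 0.4843]  nu=[-5.0489]  x^+=[0.7242, 0.3850]  P^+=[0.7072 0.2706; 0.2706 0.3432]
step 2: x^-=[0.7935, 0.3850]  P^-=[1.0757 0.3194; 0.3194 0.4332]  H_jac=[0.8997 0.4365]  S=[1.5042]  K=[0.7361; 0.3167]  nu=[-1.4119]  x^+=[-0.2459, -0.0623]  P^+=[0.2607 -0.0313; -0.0313 0.2822]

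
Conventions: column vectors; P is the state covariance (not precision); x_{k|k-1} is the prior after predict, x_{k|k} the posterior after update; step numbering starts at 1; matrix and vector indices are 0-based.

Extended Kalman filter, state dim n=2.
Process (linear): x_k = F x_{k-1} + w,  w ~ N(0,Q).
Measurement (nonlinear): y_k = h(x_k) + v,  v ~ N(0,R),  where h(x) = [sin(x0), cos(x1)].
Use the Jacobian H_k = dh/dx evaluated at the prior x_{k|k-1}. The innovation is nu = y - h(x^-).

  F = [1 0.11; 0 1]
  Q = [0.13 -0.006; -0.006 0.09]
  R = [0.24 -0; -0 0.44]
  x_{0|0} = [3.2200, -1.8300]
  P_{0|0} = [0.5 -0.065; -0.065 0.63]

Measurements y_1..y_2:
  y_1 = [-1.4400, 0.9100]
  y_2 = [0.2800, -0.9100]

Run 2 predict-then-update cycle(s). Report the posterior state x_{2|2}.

step 1: x^-=[3.0187, -1.8300]  P^-=[0.6233 -0.0017; -0.0017 0.7200]  H_jac=[-0.9925 0.0000; 0.0000 0.9666]  S=[0.8540 0.0016; 0.0016 1.1127]  K=[-0.7244 -0.0004; 0.0008 0.6255]  nu=[-1.5626, 1.1663]  x^+=[4.1502, -1.1017]  P^+=[0.1752 -0.0002; -0.0002 0.2847]
step 2: x^-=[4.0290, -1.1017]  P^-=[0.3086 0.0251; 0.0251 0.3747]  H_jac=[-0.6314 0.0000; 0.0000 0.8920]  S=[0.3630 -0.0142; -0.0142 0.7381]  K=[-0.5359 0.0201; -0.0261 0.4523]  nu=[1.0554, -1.3620]  x^+=[3.4360, -1.7453]  P^+=[0.2037 0.0099; 0.0099 0.2231]

x_post = [3.4360, -1.7453]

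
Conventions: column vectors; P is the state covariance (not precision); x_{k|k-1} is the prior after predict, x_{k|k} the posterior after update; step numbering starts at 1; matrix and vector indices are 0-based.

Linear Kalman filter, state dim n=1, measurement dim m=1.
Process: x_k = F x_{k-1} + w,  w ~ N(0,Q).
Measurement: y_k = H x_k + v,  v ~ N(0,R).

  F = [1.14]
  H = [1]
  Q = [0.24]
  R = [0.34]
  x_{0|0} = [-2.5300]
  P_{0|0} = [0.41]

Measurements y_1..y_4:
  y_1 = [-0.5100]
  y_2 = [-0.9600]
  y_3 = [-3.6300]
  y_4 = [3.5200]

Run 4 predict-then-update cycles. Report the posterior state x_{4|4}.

x_post = [0.8686]

step 1: x^-=[-2.8842]  P^-=[0.7728]  S=[1.1128]  K=[0.6945]  nu=[2.3742]  x^+=[-1.2354]  P^+=[0.2361]
step 2: x^-=[-1.4083]  P^-=[0.5469]  S=[0.8869]  K=[0.6166]  nu=[0.4483]  x^+=[-1.1319]  P^+=[0.2097]
step 3: x^-=[-1.2903]  P^-=[0.5125]  S=[0.8525]  K=[0.6012]  nu=[-2.3397]  x^+=[-2.6968]  P^+=[0.2044]
step 4: x^-=[-3.0744]  P^-=[0.5056]  S=[0.8456]  K=[0.5979]  nu=[6.5944]  x^+=[0.8686]  P^+=[0.2033]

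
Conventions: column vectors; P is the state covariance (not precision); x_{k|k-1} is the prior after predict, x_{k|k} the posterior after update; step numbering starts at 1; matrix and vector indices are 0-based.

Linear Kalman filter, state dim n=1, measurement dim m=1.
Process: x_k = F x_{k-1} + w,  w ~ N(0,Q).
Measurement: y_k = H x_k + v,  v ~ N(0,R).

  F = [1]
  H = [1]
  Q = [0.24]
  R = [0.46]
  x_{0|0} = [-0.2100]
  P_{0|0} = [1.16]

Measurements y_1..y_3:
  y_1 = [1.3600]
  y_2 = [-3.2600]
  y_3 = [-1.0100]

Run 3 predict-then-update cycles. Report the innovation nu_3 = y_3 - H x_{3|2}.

innov = [0.3894]

step 1: x^-=[-0.2100]  P^-=[1.4000]  S=[1.8600]  K=[0.7527]  nu=[1.5700]  x^+=[0.9717]  P^+=[0.3462]
step 2: x^-=[0.9717]  P^-=[0.5862]  S=[1.0462]  K=[0.5603]  nu=[-4.2317]  x^+=[-1.3994]  P^+=[0.2578]
step 3: x^-=[-1.3994]  P^-=[0.4978]  S=[0.9578]  K=[0.5197]  nu=[0.3894]  x^+=[-1.1970]  P^+=[0.2391]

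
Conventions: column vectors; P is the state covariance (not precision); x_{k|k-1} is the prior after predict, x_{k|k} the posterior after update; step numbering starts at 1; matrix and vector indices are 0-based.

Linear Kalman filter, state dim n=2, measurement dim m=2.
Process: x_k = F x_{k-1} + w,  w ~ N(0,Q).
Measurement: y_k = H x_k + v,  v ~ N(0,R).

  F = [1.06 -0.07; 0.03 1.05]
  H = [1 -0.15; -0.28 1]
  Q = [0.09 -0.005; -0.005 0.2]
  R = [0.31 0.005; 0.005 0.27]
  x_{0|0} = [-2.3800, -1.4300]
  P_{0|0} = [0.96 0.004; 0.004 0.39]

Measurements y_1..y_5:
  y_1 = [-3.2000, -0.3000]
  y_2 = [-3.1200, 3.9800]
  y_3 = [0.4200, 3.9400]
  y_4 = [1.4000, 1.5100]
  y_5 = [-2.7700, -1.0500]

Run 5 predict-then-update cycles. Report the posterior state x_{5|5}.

step 1: x^-=[-2.4227, -1.5729]  P^-=[1.1700 0.0013; 0.0013 0.6311]  S=[1.4938 -0.4159; -0.4159 0.9921]  K=[0.7829 -0.0007; 0.1296 0.6901]  nu=[-1.0132, 0.5945]  x^+=[-3.2164, -1.2940]  P^+=[0.2539 0.0748; 0.0748 0.2079]
step 2: x^-=[-3.3188, -1.4551]  P^-=[0.3652 0.0709; 0.0709 0.4342]  S=[0.6637 -0.0885; -0.0885 0.6931]  K=[0.5374 0.0234; 0.0900 0.6093]  nu=[-0.0195, 4.5059]  x^+=[-3.2239, 1.2884]  P^+=[0.1754 0.0581; 0.0581 0.1812]
step 3: x^-=[-3.5075, 1.2561]  P^-=[0.2794 0.0518; 0.0518 0.4036]  S=[0.5829 -0.0798; -0.0798 0.6665]  K=[0.4682 0.0164; 0.0660 0.5917]  nu=[4.1159, 1.7018]  x^+=[-1.5526, 2.5348]  P^+=[0.1526 0.0495; 0.0495 0.1740]
step 4: x^-=[-1.8232, 2.6149]  P^-=[0.2550 0.0421; 0.0421 0.3950]  S=[0.5613 -0.0818; -0.0818 0.6615]  K=[0.4447 0.0107; 0.0548 0.5862]  nu=[3.6154, -1.6154]  x^+=[-0.2328, 1.8662]  P^+=[0.1447 0.0456; 0.0456 0.1713]
step 5: x^-=[-0.3774, 1.9526]  P^-=[0.2467 0.0377; 0.0377 0.3919]  S=[0.5542 -0.0836; -0.0836 0.6601]  K=[0.4361 0.0077; 0.0500 0.5840]  nu=[-2.0997, -3.1082]  x^+=[-1.3169, 0.0323]  P^+=[0.1418 0.0440; 0.0440 0.1702]

x_post = [-1.3169, 0.0323]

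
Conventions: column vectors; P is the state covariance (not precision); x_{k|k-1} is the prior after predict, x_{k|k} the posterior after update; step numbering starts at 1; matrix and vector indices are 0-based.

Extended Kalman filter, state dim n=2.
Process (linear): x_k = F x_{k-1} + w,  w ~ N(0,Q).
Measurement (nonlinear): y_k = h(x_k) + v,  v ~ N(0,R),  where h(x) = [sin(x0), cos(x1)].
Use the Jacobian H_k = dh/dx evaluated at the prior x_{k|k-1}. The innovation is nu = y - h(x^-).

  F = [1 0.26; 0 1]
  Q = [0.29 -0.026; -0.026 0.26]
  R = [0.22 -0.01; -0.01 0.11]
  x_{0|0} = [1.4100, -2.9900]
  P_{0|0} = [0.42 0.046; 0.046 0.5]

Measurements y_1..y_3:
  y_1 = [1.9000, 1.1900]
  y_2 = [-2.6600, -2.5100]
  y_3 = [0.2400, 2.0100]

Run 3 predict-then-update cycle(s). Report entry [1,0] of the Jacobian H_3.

step 1: x^-=[0.6326, -2.9900]  P^-=[0.7677 0.1500; 0.1500 0.7600]  H_jac=[0.8065 0.0000; 0.0000 0.1510]  S=[0.7193 0.0083; 0.0083 0.1273]  K=[0.8593 0.1221; 0.1579 0.8911]  nu=[1.3088, 2.1785]  x^+=[2.0232, -0.8420]  P^+=[0.2329 0.0320; 0.0320 0.6386]
step 2: x^-=[1.8043, -0.8420]  P^-=[0.5827 0.1721; 0.1721 0.8986]  H_jac=[-0.2314 0.0000; 0.0000 0.7460]  S=[0.2512 -0.0397; -0.0397 0.6101]  K=[-0.5087 0.1773; 0.0153 1.0998]  nu=[-3.6329, -3.1759]  x^+=[3.0894, -4.3906]  P^+=[0.4914 0.0330; 0.0330 0.1620]
step 3: x^-=[1.9478, -4.3906]  P^-=[0.8095 0.0491; 0.0491 0.4220]  H_jac=[-0.3682 0.0000; 0.0000 -0.9487]  S=[0.3297 0.0071; 0.0071 0.4897]  K=[-0.9021 -0.0819; -0.0371 -0.8168]  nu=[-0.6898, 2.3263]  x^+=[2.3795, -6.2651]  P^+=[0.5368 -0.0000; -0.0000 0.0943]

H_jac[1,0] = 0.0000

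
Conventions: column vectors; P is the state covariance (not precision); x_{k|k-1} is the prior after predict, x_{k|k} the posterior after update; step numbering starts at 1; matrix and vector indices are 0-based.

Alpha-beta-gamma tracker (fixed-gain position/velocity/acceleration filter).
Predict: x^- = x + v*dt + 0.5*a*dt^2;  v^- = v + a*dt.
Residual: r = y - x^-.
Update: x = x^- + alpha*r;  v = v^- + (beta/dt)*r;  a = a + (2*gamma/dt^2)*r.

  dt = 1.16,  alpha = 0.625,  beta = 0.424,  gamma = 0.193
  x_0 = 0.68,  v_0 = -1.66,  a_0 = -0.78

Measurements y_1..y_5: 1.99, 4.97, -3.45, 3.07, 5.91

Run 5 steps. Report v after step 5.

v_post = 2.1446

step 1: x_pred=-1.7704  r=3.7604  x^+=0.5799  v^+=-1.1903  a^+=0.2987
step 2: x_pred=-0.5999  r=5.5699  x^+=2.8813  v^+=1.1921  a^+=1.8965
step 3: x_pred=5.5401  r=-8.9901  x^+=-0.0787  v^+=0.1060  a^+=-0.6824
step 4: x_pred=-0.4149  r=3.4849  x^+=1.7632  v^+=0.5882  a^+=0.3173
step 5: x_pred=2.6590  r=3.2510  x^+=4.6909  v^+=2.1446  a^+=1.2499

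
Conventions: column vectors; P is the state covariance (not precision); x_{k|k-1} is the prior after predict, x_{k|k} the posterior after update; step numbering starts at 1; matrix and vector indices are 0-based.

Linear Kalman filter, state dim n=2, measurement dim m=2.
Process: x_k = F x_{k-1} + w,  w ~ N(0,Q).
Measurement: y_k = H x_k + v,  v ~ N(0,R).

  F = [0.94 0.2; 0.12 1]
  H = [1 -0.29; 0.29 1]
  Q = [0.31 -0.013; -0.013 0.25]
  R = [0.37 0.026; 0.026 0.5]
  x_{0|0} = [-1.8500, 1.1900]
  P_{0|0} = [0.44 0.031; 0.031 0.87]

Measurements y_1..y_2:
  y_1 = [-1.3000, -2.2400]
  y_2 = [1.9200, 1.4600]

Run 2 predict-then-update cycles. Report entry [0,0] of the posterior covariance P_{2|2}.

step 1: x^-=[-1.5010, 0.9680]  P^-=[0.7452 0.2405; 0.2405 1.1338]  S=[1.0711 0.1336; 0.1336 1.8359]  K=[0.6051 0.2047; -0.1657 0.6676]  nu=[0.4817, -2.7727]  x^+=[-1.7770, -0.9629]  P^+=[0.2430 0.0476; 0.0476 0.3157]
step 2: x^-=[-1.8630, -1.1761]  P^-=[0.5553 0.1234; 0.1234 0.5806]  S=[0.9025 0.1317; 0.1317 1.1989]  K=[0.5498 0.1769; -0.1269 0.5281]  nu=[3.4419, 3.1764]  x^+=[0.5911, 0.0646]  P^+=[0.2194 0.0391; 0.0391 0.2494]

P_post[0,0] = 0.2194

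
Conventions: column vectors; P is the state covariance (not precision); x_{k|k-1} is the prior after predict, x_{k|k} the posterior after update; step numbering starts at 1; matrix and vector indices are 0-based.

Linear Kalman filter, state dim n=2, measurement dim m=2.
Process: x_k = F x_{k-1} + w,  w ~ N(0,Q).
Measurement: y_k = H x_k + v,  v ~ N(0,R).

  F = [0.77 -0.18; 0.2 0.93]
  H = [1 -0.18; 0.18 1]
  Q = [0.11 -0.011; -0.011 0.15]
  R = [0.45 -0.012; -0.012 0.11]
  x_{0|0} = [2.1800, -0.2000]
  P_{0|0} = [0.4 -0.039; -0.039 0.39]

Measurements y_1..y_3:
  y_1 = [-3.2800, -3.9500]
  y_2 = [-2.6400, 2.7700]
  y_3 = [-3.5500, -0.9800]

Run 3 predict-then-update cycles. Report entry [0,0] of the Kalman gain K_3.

step 1: x^-=[1.7146, 0.2500]  P^-=[0.3706 -0.0412; -0.0412 0.4888]  S=[0.8513 -0.0732; -0.0732 0.5960]  K=[0.4525 0.0983; -0.0832 0.7975]  nu=[-4.9496, -4.5086]  x^+=[-0.9685, -2.9337]  P^+=[0.1970 -0.0301; -0.0301 0.0941]
step 2: x^-=[-0.2177, -2.9220]  P^-=[0.2382 -0.0169; -0.0169 0.2281]  S=[0.7017 -0.0265; -0.0265 0.3398]  K=[0.3477 0.1037; -0.0577 0.6580]  nu=[-2.9483, 5.7312]  x^+=[-0.6487, 1.0190]  P^+=[0.1516 -0.0201; -0.0201 0.0767]
step 3: x^-=[-0.6829, 0.8179]  P^-=[0.2079 -0.0141; -0.0141 0.2149]  S=[0.6700 -0.0269; -0.0269 0.3266]  K=[0.3181 0.0976; -0.0529 0.6460]  nu=[-2.7198, -1.6750]  x^+=[-1.7115, -0.1203]  P^+=[0.1387 -0.0181; -0.0181 0.0749]

K[0,0] = 0.3181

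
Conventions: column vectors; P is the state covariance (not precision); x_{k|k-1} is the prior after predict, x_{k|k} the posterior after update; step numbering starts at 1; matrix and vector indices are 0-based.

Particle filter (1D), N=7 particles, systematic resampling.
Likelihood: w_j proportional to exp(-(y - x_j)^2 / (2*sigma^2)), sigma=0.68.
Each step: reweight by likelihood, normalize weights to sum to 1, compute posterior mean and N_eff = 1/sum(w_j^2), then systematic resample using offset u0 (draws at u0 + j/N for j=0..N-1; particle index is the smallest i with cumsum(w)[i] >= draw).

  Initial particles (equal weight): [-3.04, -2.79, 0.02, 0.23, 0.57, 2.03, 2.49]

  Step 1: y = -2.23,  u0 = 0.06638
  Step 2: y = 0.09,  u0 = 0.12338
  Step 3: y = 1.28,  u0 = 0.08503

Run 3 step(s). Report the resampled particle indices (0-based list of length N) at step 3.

step 1: w=[0.4065, 0.5887, 0.0035, 0.0012, 0.0002, 0.0000, 0.0000]  mean=-2.8777  Neff=1.9539  idx=[0, 0, 0, 1, 1, 1, 1]
step 2: w=[0.0429, 0.0429, 0.0429, 0.2178, 0.2178, 0.2178, 0.2178]  mean=-2.8222  Neff=5.1202  idx=[2, 3, 4, 4, 5, 6, 6]
step 3: w=[0.0170, 0.1638, 0.1638, 0.1638, 0.1638, 0.1638, 0.1638]  mean=-2.7942  Neff=6.1977  idx=[1, 2, 3, 4, 4, 5, 6]

resampled_idx = [1, 2, 3, 4, 4, 5, 6]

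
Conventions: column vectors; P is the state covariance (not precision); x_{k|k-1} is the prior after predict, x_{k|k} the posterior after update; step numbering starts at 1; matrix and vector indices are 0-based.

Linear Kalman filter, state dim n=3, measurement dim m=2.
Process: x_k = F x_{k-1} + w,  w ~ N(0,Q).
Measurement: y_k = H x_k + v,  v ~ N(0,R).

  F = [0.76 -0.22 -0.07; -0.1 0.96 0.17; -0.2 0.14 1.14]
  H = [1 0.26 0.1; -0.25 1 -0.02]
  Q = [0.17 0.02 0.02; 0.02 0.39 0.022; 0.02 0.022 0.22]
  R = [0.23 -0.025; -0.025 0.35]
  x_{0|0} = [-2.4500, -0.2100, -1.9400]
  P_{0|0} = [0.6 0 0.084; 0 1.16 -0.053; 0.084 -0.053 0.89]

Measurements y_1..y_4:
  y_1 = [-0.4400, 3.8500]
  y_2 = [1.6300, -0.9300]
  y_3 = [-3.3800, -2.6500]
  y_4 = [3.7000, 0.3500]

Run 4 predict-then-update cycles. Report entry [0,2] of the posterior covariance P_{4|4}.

step 1: x^-=[-1.6800, -0.2864, -1.7510]  P^-=[0.5665 -0.2642 -0.0902; -0.2642 1.4706 0.2907; -0.0902 0.2907 1.3682]  S=[0.7693 -0.0024; -0.0024 1.9761]  K=[0.6347 -0.2037; 0.1938 0.7749; 0.1593 0.1449]  nu=[1.4896, 3.6814]  x^+=[-1.4843, 2.8550, -0.9804]  P^+=[0.1740 -0.0459 -0.1095; -0.0459 0.2558 0.0455; -0.1095 0.0455 1.3073]
step 2: x^-=[-1.6876, 2.7226, -0.4211]  P^-=[0.3177 -0.1169 -0.2338; -0.1169 0.6927 0.3897; -0.2338 0.3897 1.9979]  S=[0.5271 0.0098; 0.0098 1.1039]  K=[0.5039 -0.1781; 0.1817 0.6453; 0.1208 0.3687]  nu=[2.6518, -4.0829]  x^+=[0.3759, 0.5698, -1.6063]  P^+=[0.1506 -0.0412 -0.1950; -0.0412 0.2133 0.1141; -0.1950 0.1141 1.8393]
step 3: x^-=[0.2727, 0.2363, -1.8266]  P^-=[0.3143 -0.1278 -0.3638; -0.1278 0.6930 0.5750; -0.3638 0.5750 2.7482]  S=[0.5093 0.0225; 0.0225 1.1010]  K=[0.4889 -0.1908; 0.1873 0.6442; 0.0944 0.5530]  nu=[-3.5315, -2.8547]  x^+=[-0.9090, -2.2639, -3.7385]  P^+=[0.1567 -0.0454 -0.2768; -0.0454 0.2128 0.1701; -0.2768 0.1701 2.4046]
step 4: x^-=[0.0689, -2.7180, -4.3971]  P^-=[0.3325 -0.1551 -0.4971; -0.1551 0.7309 0.7603; -0.4971 0.7603 3.5385]  S=[0.5067 0.0243; 0.0243 1.1452]  K=[0.4885 -0.2097; 0.1876 0.6548; 0.0734 0.7090]  nu=[4.7775, 2.9973]  x^+=[1.7741, 0.1410, -1.9212]  P^+=[0.1662 -0.0511 -0.3531; -0.0511 0.2161 0.2172; -0.3531 0.2172 2.9575]

P_post[0,2] = -0.3531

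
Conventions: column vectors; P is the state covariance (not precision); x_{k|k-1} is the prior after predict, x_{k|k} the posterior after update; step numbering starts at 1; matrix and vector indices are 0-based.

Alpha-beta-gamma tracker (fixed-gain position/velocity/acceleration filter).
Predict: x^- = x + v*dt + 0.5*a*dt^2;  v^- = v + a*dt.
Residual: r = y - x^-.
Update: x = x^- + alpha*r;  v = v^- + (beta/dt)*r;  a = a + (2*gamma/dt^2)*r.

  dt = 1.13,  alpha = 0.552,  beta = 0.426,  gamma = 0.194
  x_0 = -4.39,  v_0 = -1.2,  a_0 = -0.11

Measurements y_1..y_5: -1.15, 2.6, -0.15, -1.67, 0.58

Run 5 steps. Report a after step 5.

a_post = -2.8802

step 1: x_pred=-5.8162  r=4.6662  x^+=-3.2405  v^+=0.4348  a^+=1.3079
step 2: x_pred=-1.9141  r=4.5141  x^+=0.5777  v^+=3.6145  a^+=2.6795
step 3: x_pred=6.3728  r=-6.5228  x^+=2.7722  v^+=4.1833  a^+=0.6975
step 4: x_pred=7.9447  r=-9.6147  x^+=2.6374  v^+=1.3469  a^+=-2.2240
step 5: x_pred=2.7394  r=-2.1594  x^+=1.5474  v^+=-1.9804  a^+=-2.8802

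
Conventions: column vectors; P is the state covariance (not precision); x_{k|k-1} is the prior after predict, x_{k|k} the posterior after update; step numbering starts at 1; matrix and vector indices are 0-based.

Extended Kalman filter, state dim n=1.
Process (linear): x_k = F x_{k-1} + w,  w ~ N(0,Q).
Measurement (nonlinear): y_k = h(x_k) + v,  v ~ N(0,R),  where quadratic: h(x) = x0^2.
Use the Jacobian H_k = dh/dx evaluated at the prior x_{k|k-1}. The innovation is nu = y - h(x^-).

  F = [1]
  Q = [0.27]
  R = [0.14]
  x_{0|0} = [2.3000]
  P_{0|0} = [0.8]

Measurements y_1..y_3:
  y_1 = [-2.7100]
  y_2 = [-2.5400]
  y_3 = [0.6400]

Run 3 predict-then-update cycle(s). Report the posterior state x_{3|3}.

x_post = [-0.8991]

step 1: x^-=[2.3000]  P^-=[1.0700]  H_jac=[4.6000]  S=[22.7812]  K=[0.2161]  nu=[-8.0000]  x^+=[0.5716]  P^+=[0.0066]
step 2: x^-=[0.5716]  P^-=[0.2766]  H_jac=[1.1431]  S=[0.5014]  K=[0.6305]  nu=[-2.8667]  x^+=[-1.2360]  P^+=[0.0772]
step 3: x^-=[-1.2360]  P^-=[0.3472]  H_jac=[-2.4720]  S=[2.2618]  K=[-0.3795]  nu=[-0.8877]  x^+=[-0.8991]  P^+=[0.0215]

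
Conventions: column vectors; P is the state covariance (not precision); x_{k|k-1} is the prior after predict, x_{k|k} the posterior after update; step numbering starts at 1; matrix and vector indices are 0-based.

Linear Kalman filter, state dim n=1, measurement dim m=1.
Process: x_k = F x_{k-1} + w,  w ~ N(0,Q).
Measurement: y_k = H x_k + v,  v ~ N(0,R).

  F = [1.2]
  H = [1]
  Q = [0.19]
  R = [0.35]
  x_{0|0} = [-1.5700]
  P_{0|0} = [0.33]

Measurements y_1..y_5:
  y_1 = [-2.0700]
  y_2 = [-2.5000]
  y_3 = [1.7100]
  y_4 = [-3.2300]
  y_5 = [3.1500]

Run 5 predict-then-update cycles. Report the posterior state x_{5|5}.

x_post = [0.8213]

step 1: x^-=[-1.8840]  P^-=[0.6652]  S=[1.0152]  K=[0.6552]  nu=[-0.1860]  x^+=[-2.0059]  P^+=[0.2293]
step 2: x^-=[-2.4070]  P^-=[0.5202]  S=[0.8702]  K=[0.5978]  nu=[-0.0930]  x^+=[-2.4626]  P^+=[0.2092]
step 3: x^-=[-2.9551]  P^-=[0.4913]  S=[0.8413]  K=[0.5840]  nu=[4.6651]  x^+=[-0.2308]  P^+=[0.2044]
step 4: x^-=[-0.2770]  P^-=[0.4843]  S=[0.8343]  K=[0.5805]  nu=[-2.9530]  x^+=[-1.9912]  P^+=[0.2032]
step 5: x^-=[-2.3894]  P^-=[0.4826]  S=[0.8326]  K=[0.5796]  nu=[5.5394]  x^+=[0.8213]  P^+=[0.2029]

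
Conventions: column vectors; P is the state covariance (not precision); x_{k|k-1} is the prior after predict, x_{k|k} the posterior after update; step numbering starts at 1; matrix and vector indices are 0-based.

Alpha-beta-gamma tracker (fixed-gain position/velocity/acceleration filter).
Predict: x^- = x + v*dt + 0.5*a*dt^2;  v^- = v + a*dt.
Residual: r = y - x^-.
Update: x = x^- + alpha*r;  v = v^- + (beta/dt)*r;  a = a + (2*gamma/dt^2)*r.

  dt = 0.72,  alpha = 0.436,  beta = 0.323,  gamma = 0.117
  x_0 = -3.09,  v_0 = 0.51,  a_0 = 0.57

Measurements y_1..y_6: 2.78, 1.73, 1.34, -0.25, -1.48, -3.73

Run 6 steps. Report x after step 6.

step 1: x_pred=-2.5751  r=5.3551  x^+=-0.2403  v^+=3.3227  a^+=2.9872
step 2: x_pred=2.9264  r=-1.1964  x^+=2.4048  v^+=4.9368  a^+=2.4472
step 3: x_pred=6.5936  r=-5.2536  x^+=4.3030  v^+=4.3420  a^+=0.0758
step 4: x_pred=7.4489  r=-7.6989  x^+=4.0922  v^+=0.9427  a^+=-3.3994
step 5: x_pred=3.8898  r=-5.3698  x^+=1.5486  v^+=-3.9138  a^+=-5.8233
step 6: x_pred=-2.7788  r=-0.9512  x^+=-3.1935  v^+=-8.5333  a^+=-6.2526

x_post = -3.1935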